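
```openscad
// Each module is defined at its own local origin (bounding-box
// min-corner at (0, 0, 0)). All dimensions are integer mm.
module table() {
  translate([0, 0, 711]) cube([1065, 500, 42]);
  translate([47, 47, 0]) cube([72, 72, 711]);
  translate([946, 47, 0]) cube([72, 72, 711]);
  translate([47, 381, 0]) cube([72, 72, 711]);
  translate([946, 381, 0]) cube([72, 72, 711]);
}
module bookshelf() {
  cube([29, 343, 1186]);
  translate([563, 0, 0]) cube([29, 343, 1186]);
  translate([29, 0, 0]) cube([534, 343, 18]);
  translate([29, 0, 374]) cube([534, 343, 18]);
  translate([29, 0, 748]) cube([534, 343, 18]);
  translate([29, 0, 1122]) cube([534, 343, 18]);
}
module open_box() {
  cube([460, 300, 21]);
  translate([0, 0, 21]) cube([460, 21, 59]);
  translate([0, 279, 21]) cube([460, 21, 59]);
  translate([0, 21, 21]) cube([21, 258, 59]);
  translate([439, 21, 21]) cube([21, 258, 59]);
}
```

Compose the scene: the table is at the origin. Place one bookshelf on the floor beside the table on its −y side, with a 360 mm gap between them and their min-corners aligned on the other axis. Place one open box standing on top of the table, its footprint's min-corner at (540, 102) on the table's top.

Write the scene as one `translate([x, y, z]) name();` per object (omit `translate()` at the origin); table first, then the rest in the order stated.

table();
translate([0, -703, 0]) bookshelf();
translate([540, 102, 753]) open_box();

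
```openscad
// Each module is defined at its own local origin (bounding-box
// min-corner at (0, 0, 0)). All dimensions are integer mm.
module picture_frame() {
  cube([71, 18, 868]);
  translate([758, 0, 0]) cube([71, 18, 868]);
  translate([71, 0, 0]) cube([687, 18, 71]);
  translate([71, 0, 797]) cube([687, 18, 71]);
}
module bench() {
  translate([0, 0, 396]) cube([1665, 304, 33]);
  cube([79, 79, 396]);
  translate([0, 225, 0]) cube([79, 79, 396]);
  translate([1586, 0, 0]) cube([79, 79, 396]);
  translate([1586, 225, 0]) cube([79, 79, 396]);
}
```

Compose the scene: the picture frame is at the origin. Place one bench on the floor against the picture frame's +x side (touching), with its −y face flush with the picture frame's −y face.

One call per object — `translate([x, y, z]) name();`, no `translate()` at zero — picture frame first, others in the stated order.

picture_frame();
translate([829, 0, 0]) bench();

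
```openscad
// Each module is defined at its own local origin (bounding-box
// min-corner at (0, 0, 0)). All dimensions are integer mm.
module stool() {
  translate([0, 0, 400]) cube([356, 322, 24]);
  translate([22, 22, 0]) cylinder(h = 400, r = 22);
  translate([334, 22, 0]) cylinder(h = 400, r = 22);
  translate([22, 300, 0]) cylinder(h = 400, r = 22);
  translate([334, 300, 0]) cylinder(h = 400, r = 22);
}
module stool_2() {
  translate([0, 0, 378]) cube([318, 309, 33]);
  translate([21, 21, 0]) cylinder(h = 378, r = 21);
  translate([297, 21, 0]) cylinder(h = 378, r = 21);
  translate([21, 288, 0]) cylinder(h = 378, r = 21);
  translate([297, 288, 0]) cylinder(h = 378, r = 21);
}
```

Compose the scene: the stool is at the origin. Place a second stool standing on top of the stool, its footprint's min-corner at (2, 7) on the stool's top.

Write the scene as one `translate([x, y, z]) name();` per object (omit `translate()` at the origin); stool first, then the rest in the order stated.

stool();
translate([2, 7, 424]) stool_2();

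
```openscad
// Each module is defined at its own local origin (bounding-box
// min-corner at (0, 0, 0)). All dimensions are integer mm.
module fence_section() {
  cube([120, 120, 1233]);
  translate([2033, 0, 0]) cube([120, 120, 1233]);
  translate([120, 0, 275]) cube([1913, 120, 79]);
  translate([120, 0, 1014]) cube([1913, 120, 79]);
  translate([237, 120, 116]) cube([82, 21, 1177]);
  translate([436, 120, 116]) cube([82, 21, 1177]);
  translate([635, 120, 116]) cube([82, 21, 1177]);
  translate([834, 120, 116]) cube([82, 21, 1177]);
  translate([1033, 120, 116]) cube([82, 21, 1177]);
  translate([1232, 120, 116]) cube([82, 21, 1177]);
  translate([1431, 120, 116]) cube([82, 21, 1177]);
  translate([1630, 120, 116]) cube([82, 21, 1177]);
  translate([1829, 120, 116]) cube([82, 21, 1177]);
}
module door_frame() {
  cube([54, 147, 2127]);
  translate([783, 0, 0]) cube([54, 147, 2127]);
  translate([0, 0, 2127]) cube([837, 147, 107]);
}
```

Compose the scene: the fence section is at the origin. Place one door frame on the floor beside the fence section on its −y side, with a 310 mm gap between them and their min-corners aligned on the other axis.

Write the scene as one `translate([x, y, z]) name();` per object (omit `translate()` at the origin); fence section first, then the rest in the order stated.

fence_section();
translate([0, -457, 0]) door_frame();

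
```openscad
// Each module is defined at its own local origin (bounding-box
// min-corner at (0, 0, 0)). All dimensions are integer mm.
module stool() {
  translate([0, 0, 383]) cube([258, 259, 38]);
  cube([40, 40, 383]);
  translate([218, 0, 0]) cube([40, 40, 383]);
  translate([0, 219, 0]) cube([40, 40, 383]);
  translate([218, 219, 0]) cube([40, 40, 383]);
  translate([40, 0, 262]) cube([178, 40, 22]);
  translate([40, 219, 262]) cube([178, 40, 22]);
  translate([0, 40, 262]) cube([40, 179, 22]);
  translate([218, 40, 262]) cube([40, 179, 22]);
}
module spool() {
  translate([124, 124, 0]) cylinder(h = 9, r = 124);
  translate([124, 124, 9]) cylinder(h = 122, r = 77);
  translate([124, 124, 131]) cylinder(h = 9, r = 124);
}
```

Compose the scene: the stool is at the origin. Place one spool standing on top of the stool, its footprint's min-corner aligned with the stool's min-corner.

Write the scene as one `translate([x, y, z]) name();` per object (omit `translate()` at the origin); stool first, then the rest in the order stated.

stool();
translate([0, 0, 421]) spool();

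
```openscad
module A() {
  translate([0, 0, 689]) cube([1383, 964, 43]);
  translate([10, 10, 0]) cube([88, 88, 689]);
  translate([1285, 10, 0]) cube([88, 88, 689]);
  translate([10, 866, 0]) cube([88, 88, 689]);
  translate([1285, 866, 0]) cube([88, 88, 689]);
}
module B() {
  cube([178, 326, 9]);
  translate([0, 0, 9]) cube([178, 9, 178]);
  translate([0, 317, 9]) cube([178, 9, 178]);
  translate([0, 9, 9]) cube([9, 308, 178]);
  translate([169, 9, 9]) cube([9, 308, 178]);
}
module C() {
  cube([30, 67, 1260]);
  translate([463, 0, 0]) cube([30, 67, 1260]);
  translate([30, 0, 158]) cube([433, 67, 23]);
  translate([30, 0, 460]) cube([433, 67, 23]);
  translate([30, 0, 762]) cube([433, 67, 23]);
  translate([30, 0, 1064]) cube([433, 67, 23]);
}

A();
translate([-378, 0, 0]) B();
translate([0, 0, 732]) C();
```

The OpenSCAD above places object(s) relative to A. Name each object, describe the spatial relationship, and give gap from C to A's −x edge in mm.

The ladder's min-x is at 0; the table's min-x is 0; gap = 0 mm.

A is a table. B is an open box. C is a ladder. The open box is on the floor beside the table on its −x side. The ladder is on top of the table. The gap from the ladder to the table's −x edge is 0 mm.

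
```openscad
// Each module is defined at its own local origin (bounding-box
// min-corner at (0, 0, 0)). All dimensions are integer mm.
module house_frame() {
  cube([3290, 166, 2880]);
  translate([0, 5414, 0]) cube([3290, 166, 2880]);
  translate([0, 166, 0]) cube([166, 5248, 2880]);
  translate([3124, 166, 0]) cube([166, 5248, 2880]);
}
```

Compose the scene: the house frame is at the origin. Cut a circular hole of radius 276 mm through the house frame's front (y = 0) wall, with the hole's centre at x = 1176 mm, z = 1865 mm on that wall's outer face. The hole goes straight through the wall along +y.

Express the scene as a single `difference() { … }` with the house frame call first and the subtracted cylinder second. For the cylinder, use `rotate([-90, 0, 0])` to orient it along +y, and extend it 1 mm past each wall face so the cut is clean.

difference() {
  house_frame();
  translate([1176, -1, 1865]) rotate([-90, 0, 0]) cylinder(h = 168, r = 276);
}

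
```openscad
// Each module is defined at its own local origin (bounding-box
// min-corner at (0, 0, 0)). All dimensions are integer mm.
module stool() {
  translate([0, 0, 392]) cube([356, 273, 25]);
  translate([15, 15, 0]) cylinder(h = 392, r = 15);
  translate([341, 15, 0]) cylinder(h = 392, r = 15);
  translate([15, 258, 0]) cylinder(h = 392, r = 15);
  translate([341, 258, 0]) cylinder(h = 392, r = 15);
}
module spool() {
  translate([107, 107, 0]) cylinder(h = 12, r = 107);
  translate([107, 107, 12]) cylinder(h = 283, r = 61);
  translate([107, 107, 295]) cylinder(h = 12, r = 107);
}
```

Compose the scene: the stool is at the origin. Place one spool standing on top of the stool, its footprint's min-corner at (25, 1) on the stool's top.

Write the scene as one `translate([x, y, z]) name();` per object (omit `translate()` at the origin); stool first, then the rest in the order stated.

stool();
translate([25, 1, 417]) spool();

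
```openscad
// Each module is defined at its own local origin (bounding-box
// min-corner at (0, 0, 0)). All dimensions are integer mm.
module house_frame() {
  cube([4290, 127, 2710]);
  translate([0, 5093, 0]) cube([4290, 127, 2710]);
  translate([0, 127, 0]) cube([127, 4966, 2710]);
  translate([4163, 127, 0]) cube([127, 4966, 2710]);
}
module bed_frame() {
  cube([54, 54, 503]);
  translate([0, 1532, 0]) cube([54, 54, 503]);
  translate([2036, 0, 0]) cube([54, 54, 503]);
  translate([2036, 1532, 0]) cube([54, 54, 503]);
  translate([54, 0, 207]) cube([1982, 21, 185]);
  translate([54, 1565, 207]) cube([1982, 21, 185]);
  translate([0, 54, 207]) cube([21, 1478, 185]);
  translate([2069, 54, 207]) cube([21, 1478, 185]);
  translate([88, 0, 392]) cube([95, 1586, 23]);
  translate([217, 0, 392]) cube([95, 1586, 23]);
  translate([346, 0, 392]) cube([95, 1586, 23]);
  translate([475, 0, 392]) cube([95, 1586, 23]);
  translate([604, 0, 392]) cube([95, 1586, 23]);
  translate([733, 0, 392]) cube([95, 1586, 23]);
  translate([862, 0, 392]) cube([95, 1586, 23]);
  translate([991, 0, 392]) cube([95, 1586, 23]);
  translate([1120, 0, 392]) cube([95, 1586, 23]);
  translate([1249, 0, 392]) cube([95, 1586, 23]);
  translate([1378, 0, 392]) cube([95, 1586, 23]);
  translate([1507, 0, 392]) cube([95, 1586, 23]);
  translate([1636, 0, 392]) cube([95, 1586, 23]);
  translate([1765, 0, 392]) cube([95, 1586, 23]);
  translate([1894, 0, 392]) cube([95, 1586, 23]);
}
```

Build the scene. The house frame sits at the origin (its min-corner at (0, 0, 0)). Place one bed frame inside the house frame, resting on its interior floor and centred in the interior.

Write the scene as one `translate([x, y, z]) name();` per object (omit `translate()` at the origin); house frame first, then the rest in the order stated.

house_frame();
translate([1100, 1817, 0]) bed_frame();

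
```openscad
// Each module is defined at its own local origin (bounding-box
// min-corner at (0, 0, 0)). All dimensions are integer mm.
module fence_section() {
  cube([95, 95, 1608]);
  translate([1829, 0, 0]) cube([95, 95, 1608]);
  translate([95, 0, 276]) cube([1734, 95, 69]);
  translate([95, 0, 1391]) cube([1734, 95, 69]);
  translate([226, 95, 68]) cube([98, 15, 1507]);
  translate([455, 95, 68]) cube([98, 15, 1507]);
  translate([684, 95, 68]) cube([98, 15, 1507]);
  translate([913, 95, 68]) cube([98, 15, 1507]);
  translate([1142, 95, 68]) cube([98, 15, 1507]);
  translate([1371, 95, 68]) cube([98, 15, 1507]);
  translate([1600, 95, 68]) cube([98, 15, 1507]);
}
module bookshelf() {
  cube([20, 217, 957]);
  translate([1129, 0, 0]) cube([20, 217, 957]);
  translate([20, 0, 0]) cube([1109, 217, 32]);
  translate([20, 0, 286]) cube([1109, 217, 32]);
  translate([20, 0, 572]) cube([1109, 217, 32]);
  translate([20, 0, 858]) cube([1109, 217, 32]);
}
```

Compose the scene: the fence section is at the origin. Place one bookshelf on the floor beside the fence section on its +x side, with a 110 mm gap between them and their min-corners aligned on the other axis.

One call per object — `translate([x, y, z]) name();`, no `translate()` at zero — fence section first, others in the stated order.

fence_section();
translate([2034, 0, 0]) bookshelf();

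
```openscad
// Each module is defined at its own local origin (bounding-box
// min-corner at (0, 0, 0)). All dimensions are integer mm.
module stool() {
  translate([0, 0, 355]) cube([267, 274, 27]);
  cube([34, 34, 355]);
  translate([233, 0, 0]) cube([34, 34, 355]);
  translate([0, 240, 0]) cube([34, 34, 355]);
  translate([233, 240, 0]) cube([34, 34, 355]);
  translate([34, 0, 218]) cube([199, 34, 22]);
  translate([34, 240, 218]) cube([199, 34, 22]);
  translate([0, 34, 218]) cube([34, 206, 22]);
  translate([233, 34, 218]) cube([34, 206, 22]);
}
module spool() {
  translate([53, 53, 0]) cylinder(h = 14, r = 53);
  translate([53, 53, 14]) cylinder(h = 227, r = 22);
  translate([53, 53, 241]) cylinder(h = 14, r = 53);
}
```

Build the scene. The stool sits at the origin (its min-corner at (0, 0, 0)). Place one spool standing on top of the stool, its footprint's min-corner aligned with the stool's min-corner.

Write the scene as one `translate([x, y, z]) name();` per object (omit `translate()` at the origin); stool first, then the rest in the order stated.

stool();
translate([0, 0, 382]) spool();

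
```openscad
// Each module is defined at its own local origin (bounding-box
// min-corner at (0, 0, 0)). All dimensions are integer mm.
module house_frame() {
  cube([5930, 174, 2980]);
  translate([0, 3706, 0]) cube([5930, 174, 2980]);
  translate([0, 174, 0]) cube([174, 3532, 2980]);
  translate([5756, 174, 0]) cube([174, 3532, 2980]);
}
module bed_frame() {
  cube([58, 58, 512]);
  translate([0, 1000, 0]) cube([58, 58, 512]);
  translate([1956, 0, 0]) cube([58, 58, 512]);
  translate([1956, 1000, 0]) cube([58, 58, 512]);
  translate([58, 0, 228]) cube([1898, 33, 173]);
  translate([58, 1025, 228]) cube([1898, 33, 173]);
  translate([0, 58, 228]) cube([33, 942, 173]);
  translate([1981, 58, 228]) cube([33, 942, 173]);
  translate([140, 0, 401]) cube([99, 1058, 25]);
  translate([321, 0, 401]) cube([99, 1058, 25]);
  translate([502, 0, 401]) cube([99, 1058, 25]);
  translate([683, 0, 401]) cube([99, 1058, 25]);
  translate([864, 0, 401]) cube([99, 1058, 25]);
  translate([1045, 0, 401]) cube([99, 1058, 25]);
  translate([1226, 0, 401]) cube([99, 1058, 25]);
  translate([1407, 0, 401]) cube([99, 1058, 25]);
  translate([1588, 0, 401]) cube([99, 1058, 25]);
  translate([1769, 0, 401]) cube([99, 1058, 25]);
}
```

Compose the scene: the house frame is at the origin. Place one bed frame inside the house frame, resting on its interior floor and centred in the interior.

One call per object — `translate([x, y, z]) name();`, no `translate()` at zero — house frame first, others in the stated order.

house_frame();
translate([1958, 1411, 0]) bed_frame();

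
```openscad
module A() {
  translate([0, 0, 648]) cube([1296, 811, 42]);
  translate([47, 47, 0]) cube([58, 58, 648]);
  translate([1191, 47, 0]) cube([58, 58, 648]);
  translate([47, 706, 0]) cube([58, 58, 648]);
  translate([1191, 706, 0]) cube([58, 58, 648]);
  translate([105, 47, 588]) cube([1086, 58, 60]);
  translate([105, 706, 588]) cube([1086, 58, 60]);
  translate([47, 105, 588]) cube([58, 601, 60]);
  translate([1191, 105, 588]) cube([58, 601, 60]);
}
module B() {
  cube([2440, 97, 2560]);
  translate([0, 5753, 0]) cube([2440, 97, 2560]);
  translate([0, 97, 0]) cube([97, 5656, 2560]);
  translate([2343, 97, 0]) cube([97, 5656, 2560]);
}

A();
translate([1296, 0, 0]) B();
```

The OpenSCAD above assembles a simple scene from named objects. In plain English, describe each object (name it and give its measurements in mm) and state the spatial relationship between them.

A is a table: top 1296 mm (x) × 811 mm (y), 42 mm thick, upper face at z = 690 mm, on four 58×58 mm square legs, each inset 47 mm from the nearest pair of top edges, running from z = 0 to the bottom of the top. Four apron rails, 58 mm thick and 60 mm tall, run between adjacent legs with their top edges flush with the underside of the top and their outer faces flush with the legs' outer faces.

B is the wall frame of a small rectangular building: four walls, each 2560 mm tall and 97 mm thick, enclosing a footprint 2440 mm (x) by 5850 mm (y) outside-to-outside, with no floor or roof. The front and back walls (the −y and +y sides) span the full width; the two side walls fit between them.

The house frame is against the table's +x side, with their −y faces flush.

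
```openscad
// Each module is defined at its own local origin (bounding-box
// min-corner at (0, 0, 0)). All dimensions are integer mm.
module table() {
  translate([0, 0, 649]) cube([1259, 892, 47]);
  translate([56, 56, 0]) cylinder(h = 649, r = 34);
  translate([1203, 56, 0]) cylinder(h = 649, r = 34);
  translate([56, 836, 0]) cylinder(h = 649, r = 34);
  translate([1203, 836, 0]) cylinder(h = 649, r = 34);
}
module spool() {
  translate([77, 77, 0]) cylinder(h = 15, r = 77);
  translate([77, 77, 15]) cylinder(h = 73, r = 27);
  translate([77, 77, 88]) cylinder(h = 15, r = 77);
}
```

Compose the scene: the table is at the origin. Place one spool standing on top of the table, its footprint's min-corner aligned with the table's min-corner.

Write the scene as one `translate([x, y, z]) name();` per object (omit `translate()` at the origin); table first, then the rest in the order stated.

table();
translate([0, 0, 696]) spool();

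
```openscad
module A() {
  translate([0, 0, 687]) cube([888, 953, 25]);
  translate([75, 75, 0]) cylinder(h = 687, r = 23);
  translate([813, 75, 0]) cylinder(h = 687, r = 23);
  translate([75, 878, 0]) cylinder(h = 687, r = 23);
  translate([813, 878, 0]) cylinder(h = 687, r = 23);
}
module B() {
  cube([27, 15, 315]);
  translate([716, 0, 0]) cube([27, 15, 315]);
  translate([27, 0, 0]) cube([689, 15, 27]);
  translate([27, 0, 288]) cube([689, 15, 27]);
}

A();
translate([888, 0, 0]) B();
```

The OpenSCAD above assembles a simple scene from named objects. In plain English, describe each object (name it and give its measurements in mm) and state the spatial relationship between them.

A is a table with a 888×953 mm rectangular top, 25 mm thick, top surface at z = 712 mm, supported by four round legs of 46 mm diameter, each leg's bounding box inset 52 mm from the nearest pair of top edges, running from the floor.

B is a picture frame with a 689×261 mm rectangular opening (x by z) and a uniform 27 mm border on every side. Frame depth is 15 mm along y. It is built from two vertical stiles running the full outside height and two horizontal rails spanning the gap between the stiles.

The picture frame is against the table's +x side, with their −y faces flush.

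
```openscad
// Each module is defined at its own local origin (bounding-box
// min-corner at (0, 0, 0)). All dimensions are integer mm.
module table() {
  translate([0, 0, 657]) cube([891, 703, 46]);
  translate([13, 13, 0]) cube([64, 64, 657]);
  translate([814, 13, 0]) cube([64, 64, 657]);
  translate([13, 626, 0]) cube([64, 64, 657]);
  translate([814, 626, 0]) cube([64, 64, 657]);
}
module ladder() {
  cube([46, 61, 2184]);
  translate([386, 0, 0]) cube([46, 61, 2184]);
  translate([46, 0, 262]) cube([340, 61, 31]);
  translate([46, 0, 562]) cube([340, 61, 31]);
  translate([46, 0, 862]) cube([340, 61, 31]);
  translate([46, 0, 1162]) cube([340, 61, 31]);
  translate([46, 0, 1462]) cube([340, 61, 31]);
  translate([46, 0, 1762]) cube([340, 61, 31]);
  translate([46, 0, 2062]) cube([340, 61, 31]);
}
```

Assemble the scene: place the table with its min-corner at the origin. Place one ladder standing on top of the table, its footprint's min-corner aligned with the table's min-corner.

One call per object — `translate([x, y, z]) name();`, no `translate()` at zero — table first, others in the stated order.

table();
translate([0, 0, 703]) ladder();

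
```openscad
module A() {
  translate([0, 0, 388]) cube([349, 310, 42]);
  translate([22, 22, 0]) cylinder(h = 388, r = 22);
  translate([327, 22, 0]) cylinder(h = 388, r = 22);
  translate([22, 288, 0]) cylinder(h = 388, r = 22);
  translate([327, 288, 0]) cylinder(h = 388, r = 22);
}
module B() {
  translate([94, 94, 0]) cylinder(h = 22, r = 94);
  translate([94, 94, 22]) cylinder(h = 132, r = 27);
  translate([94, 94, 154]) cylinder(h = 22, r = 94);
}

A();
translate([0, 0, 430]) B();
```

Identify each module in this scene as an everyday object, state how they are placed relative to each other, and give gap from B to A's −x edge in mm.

The spool's min-x is at 0; the stool's min-x is 0; gap = 0 mm.

A is a stool. B is a spool. The spool is on top of the stool. The gap from the spool to the stool's −x edge is 0 mm.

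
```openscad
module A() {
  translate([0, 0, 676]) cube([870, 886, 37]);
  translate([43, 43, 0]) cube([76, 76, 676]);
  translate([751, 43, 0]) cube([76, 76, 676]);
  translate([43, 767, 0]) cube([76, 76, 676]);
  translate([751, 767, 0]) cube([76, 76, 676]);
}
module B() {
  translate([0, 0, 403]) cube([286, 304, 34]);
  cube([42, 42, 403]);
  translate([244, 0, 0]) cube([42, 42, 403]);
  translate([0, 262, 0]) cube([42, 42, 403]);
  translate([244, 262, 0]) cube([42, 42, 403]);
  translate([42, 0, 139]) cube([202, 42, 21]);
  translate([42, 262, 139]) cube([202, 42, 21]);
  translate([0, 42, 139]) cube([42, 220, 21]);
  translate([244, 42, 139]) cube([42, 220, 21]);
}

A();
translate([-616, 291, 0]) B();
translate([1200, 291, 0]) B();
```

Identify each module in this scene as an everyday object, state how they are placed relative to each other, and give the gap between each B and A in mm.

Each stool's nearest face is 330 mm from the table's bounding box.

A is a table. B is a stool. Two stools sit around the table at the −x, +x sides. The gap between each stool and the table is 330 mm.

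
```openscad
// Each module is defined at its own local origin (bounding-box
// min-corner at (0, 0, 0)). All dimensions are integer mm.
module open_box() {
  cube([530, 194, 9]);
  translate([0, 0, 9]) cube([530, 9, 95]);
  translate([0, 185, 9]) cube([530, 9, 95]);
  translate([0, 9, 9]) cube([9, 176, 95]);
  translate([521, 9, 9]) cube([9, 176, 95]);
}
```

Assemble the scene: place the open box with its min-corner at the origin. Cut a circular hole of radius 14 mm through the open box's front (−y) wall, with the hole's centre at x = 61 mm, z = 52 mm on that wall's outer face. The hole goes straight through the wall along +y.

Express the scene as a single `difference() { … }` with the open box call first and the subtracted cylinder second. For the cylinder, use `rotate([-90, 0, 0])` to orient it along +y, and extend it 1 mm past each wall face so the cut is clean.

difference() {
  open_box();
  translate([61, -1, 52]) rotate([-90, 0, 0]) cylinder(h = 11, r = 14);
}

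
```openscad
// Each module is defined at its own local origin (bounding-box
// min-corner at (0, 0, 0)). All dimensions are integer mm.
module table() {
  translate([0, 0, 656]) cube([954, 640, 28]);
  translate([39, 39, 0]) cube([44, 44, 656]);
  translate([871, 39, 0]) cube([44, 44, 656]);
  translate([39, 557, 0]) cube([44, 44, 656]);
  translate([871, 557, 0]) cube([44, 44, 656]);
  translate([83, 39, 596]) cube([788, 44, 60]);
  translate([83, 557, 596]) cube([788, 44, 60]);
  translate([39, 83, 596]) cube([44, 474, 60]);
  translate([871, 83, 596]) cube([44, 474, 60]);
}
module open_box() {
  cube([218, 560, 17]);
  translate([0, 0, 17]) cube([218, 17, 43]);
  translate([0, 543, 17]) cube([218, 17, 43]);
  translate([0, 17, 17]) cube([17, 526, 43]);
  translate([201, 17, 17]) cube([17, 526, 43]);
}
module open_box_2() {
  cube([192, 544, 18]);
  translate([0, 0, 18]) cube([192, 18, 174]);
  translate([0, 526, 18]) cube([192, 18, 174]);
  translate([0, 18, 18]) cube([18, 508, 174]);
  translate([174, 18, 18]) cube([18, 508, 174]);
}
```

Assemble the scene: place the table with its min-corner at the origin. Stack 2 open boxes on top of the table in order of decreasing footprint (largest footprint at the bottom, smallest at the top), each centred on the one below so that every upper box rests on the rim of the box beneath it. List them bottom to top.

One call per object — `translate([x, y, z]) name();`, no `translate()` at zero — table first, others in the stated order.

table();
translate([368, 40, 684]) open_box();
translate([381, 48, 744]) open_box_2();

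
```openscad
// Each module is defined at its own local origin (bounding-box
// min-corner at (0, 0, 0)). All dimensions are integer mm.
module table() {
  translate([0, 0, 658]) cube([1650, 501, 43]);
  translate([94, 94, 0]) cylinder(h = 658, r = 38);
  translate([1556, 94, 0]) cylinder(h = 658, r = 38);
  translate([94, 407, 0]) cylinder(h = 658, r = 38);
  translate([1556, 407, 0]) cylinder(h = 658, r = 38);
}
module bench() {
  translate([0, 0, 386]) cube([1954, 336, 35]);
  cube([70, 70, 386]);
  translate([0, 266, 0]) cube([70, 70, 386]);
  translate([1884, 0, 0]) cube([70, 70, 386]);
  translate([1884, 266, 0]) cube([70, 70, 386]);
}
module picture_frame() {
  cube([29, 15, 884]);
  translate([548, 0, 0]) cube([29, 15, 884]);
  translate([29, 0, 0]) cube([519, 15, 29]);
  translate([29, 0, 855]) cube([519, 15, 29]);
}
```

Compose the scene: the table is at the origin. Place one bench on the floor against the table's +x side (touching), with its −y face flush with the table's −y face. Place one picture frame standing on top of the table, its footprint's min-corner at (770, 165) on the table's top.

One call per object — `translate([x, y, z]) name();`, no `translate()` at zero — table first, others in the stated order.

table();
translate([1650, 0, 0]) bench();
translate([770, 165, 701]) picture_frame();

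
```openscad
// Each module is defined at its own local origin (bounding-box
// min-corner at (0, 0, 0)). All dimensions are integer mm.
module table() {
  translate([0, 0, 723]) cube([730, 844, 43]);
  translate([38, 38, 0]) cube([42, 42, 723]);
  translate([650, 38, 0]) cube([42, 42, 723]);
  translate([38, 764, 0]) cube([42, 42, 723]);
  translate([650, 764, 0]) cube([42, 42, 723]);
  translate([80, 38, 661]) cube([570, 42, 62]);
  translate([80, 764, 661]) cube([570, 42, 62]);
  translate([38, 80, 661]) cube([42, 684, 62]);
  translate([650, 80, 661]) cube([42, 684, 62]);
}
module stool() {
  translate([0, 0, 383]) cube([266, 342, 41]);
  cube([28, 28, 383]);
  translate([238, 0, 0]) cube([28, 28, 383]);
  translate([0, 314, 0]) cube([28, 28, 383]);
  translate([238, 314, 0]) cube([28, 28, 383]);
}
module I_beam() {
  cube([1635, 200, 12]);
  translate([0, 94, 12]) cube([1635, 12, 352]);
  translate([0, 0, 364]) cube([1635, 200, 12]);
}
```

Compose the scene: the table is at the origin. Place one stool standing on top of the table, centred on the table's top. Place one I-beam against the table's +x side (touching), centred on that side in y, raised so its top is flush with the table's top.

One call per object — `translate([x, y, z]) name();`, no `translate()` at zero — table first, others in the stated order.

table();
translate([232, 251, 766]) stool();
translate([730, 322, 390]) I_beam();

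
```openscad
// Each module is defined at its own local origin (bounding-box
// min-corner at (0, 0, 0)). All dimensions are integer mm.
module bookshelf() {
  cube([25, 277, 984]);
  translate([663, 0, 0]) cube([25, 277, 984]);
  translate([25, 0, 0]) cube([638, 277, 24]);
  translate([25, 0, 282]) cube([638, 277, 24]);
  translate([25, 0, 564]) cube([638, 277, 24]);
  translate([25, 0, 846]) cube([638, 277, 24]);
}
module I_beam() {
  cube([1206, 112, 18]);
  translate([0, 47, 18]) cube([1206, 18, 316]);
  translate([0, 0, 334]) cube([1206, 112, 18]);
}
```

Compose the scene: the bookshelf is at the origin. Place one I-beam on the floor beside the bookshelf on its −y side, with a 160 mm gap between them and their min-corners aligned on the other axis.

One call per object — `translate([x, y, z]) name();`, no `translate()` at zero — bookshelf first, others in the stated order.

bookshelf();
translate([0, -272, 0]) I_beam();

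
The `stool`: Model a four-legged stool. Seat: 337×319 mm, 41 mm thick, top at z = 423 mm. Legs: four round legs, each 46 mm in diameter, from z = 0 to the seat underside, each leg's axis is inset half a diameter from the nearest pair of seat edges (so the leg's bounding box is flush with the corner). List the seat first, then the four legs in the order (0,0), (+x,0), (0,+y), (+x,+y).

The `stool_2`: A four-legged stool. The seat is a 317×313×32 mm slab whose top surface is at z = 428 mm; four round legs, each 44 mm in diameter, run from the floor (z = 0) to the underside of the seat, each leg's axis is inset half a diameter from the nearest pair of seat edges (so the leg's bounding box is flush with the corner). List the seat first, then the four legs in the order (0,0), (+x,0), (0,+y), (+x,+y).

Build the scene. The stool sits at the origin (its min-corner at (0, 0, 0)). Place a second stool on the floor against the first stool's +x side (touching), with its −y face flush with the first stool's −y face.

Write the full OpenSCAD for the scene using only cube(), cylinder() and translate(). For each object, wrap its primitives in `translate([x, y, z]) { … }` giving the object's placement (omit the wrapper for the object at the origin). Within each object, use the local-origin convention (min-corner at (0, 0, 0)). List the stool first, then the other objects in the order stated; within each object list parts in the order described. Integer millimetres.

translate([0, 0, 382]) cube([337, 319, 41]);
translate([23, 23, 0]) cylinder(h = 382, r = 23);
translate([314, 23, 0]) cylinder(h = 382, r = 23);
translate([23, 296, 0]) cylinder(h = 382, r = 23);
translate([314, 296, 0]) cylinder(h = 382, r = 23);
translate([337, 0, 0]) {
  translate([0, 0, 396]) cube([317, 313, 32]);
  translate([22, 22, 0]) cylinder(h = 396, r = 22);
  translate([295, 22, 0]) cylinder(h = 396, r = 22);
  translate([22, 291, 0]) cylinder(h = 396, r = 22);
  translate([295, 291, 0]) cylinder(h = 396, r = 22);
}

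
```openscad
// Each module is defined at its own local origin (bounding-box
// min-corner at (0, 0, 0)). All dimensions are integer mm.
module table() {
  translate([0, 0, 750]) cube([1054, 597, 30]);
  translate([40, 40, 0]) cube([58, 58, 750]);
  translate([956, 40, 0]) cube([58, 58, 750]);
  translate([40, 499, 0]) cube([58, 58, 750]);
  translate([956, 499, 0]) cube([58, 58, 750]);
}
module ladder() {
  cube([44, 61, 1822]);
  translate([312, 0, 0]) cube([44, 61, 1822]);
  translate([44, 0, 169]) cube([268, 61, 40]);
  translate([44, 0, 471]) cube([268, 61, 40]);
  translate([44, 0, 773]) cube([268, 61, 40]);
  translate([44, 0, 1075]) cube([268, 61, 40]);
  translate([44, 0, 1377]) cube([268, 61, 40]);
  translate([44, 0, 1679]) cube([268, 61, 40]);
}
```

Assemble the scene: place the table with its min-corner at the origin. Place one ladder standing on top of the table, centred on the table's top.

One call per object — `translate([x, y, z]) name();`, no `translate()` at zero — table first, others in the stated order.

table();
translate([349, 268, 780]) ladder();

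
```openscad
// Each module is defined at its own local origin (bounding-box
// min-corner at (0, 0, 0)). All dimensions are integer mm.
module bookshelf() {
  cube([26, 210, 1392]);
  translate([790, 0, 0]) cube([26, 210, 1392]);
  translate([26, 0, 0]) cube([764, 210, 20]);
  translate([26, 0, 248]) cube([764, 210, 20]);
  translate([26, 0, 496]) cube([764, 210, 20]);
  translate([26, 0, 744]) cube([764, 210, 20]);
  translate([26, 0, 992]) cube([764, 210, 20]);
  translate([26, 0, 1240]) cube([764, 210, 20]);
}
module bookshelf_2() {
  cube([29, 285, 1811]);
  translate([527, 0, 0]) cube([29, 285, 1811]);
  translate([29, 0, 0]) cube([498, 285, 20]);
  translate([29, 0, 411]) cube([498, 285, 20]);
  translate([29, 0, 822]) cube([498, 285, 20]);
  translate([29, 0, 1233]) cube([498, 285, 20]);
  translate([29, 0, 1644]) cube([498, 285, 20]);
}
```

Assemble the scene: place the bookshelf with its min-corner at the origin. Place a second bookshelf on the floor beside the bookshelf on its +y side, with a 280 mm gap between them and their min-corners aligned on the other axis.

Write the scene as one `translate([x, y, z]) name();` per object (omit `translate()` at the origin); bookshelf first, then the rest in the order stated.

bookshelf();
translate([0, 490, 0]) bookshelf_2();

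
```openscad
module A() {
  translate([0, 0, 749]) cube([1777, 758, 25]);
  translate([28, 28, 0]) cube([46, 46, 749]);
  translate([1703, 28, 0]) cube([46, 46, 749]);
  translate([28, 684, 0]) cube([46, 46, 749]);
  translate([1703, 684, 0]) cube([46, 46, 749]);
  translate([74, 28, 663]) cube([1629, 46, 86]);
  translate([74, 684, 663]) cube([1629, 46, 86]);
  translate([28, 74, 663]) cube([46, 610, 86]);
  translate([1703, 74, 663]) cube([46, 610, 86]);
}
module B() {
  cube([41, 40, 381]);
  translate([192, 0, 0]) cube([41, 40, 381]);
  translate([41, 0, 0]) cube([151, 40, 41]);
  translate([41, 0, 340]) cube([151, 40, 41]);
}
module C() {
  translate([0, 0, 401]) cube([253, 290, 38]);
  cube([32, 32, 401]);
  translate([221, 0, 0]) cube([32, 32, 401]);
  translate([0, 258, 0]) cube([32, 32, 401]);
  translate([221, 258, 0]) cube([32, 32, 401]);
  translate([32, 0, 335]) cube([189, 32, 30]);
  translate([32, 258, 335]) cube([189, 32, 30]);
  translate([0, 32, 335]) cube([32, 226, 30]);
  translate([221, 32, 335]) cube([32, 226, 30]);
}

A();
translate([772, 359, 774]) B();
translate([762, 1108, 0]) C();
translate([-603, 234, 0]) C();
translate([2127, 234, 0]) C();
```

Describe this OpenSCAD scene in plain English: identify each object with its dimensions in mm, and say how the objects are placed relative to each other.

A is a table: top 1777 mm (x) × 758 mm (y), 25 mm thick, upper face at z = 774 mm, on four 46×46 mm square legs, each inset 28 mm from the nearest pair of top edges, running from z = 0 to the bottom of the top. Four apron rails, 46 mm thick and 86 mm tall, run between adjacent legs with their top edges flush with the underside of the top and their outer faces flush with the legs' outer faces.

B is a picture frame with a 151×299 mm rectangular opening (x by z) and a uniform 41 mm border on every side. Frame depth is 40 mm along y. It is built from two vertical stiles running the full outside height and two horizontal rails spanning the gap between the stiles.

C is a four-legged stool. The seat is 253×290 mm, 38 mm thick, top at z = 439 mm. It stands on four square legs, each 32×32 mm in cross-section, from z = 0 to the seat underside, each flush with a corner of the seat. Four stretchers, 32 mm wide and 30 mm tall, connect adjacent legs with their undersides at z = 335 mm, each running between the inner faces of the legs it joins and aligned with the legs' outer faces on the other axis.

The picture frame is on top of the table, centred. Three stools sit around the table at the +y, −x, +x sides.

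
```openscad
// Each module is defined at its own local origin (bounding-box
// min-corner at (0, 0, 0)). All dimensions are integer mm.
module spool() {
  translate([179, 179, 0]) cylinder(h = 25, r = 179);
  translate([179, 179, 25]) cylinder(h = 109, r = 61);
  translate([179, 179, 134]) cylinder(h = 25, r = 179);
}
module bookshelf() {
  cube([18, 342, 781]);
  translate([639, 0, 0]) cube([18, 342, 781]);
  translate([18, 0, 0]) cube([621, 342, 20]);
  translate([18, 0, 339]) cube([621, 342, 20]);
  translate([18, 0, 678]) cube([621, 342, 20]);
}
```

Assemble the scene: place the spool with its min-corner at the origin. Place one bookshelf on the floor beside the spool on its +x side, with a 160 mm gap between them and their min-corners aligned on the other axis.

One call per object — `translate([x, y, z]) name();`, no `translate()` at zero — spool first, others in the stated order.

spool();
translate([518, 0, 0]) bookshelf();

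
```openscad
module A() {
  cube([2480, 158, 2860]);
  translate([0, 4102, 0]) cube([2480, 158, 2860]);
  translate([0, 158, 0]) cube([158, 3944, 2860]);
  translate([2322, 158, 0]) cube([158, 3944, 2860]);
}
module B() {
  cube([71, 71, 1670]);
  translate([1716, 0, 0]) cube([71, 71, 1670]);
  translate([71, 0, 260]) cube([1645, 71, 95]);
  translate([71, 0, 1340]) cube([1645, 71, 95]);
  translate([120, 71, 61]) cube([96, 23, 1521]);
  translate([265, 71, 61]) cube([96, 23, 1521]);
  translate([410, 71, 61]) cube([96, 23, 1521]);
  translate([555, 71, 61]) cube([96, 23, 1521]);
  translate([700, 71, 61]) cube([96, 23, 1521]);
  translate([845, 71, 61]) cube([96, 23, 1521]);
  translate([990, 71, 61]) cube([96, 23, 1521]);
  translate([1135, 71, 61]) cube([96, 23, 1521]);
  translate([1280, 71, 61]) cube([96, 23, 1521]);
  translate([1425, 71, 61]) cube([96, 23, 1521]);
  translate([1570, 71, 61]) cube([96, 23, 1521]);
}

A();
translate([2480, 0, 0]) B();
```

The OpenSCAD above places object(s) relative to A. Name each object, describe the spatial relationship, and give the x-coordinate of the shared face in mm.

The house frame's +x face and the fence section's −x face are both at x = 2480 mm.

A is a house frame. B is a fence section. The fence section is against the house frame's +x side, with their −y faces flush. The x-coordinate of the shared face is 2480 mm.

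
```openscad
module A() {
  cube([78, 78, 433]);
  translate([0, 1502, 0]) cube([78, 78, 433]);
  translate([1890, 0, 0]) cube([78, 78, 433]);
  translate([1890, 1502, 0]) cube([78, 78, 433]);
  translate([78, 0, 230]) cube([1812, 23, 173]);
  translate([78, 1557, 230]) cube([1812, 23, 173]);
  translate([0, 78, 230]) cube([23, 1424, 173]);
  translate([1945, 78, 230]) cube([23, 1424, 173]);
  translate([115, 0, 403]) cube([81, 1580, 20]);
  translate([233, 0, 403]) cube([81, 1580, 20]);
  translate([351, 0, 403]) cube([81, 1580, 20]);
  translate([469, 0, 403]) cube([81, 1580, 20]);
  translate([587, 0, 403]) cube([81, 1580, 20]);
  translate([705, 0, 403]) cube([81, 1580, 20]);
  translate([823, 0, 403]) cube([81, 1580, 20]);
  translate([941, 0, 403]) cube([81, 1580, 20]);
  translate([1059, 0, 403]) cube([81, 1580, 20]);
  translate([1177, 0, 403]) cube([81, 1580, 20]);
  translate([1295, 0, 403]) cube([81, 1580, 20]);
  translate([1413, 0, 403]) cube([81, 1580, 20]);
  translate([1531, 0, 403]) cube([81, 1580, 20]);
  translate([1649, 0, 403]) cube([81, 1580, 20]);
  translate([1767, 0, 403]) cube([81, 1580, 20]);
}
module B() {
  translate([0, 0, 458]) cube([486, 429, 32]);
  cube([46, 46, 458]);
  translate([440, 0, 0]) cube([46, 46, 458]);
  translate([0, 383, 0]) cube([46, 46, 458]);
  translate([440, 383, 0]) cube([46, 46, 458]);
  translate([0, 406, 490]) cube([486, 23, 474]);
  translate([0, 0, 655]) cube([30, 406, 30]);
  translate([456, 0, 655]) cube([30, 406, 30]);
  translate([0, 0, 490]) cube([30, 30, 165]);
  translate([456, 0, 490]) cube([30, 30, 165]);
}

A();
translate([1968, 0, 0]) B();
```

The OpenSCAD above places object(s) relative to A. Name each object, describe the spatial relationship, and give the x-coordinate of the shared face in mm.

A is a bed frame. B is a chair. The chair is against the bed frame's +x side, with their −y faces flush. The x-coordinate of the shared face is 1968 mm.

The bed frame's +x face and the chair's −x face are both at x = 1968 mm.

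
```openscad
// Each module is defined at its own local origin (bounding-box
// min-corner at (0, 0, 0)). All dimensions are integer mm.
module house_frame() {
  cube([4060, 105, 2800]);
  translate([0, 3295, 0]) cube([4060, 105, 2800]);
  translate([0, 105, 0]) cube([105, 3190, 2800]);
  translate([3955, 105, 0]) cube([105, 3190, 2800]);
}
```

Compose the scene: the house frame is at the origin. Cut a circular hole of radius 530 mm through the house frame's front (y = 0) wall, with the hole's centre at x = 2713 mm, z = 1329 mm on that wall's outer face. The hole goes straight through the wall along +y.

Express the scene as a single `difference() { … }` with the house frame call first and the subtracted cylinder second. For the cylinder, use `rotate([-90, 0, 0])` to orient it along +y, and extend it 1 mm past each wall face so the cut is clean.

difference() {
  house_frame();
  translate([2713, -1, 1329]) rotate([-90, 0, 0]) cylinder(h = 107, r = 530);
}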